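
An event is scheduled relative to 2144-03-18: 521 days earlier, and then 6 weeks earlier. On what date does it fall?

Counting back 521 days from March 18, 2144:
Going back 18 days from March 18, 2144 reaches the end of the previous month; 521 − 18 = 503 left.
February 2144 has 29 days (2144 is a leap year): 503 − 29 = 474 left.
January 2144 has 31 days: 474 − 31 = 443 left.
December 2143 has 31 days: 443 − 31 = 412 left.
November 2143 has 30 days: 412 − 30 = 382 left.
October 2143 has 31 days: 382 − 31 = 351 left.
September 2143 has 30 days: 351 − 30 = 321 left.
August 2143 has 31 days: 321 − 31 = 290 left.
July 2143 has 31 days: 290 − 31 = 259 left.
June 2143 has 30 days: 259 − 30 = 229 left.
May 2143 has 31 days: 229 − 31 = 198 left.
April 2143 has 30 days: 198 − 30 = 168 left.
March 2143 has 31 days: 168 − 31 = 137 left.
February 2143 has 28 days (2143 is not a leap year): 137 − 28 = 109 left.
January 2143 has 31 days: 109 − 31 = 78 left.
December 2142 has 31 days: 78 − 31 = 47 left.
November 2142 has 30 days: 47 − 30 = 17 left.
October 2142 has 31 days; 31 − 17 = 14 → October 14, 2142.
Subtracting 6 weeks (= 42 days) from October 14, 2142:
Going back 14 days from October 14, 2142 reaches the end of the previous month; 42 − 14 = 28 left.
September 2142 has 30 days; 30 − 28 = 2 → September 2, 2142.

September 2, 2142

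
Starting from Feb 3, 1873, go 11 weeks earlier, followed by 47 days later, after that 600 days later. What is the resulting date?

August 27, 1874

Going back 11 weeks (= 77 days) from February 3, 1873:
Going back 3 days from February 3, 1873 reaches the end of the previous month; 77 − 3 = 74 left.
January 1873 has 31 days: 74 − 31 = 43 left.
December 1872 has 31 days: 43 − 31 = 12 left.
November 1872 has 30 days; 30 − 12 = 18 → November 18, 1872.
Counting forward 47 days from November 18, 1872:
November has 30 days, so 30 − 18 = 12 days remain after November 18, 1872; 47 − 12 = 35 left.
December 1872 has 31 days: 35 − 31 = 4 left.
4 days into January 1873 → January 4, 1873.
Counting forward 600 days from January 4, 1873:
January has 31 days, so 31 − 4 = 27 days remain after January 4, 1873; 600 − 27 = 573 left.
February 1873 has 28 days (1873 is not a leap year): 573 − 28 = 545 left.
March 1873 has 31 days: 545 − 31 = 514 left.
April 1873 has 30 days: 514 − 30 = 484 left.
May 1873 has 31 days: 484 − 31 = 453 left.
June 1873 has 30 days: 453 − 30 = 423 left.
July 1873 has 31 days: 423 − 31 = 392 left.
August 1873 has 31 days: 392 − 31 = 361 left.
September 1873 has 30 days: 361 − 30 = 331 left.
October 1873 has 31 days: 331 − 31 = 300 left.
November 1873 has 30 days: 300 − 30 = 270 left.
December 1873 has 31 days: 270 − 31 = 239 left.
January 1874 has 31 days: 239 − 31 = 208 left.
February 1874 has 28 days (1874 is not a leap year): 208 − 28 = 180 left.
March 1874 has 31 days: 180 − 31 = 149 left.
April 1874 has 30 days: 149 − 30 = 119 left.
May 1874 has 31 days: 119 − 31 = 88 left.
June 1874 has 30 days: 88 − 30 = 58 left.
July 1874 has 31 days: 58 − 31 = 27 left.
27 days into August 1874 → August 27, 1874.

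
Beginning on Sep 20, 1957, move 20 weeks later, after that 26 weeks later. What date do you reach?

August 8, 1958

Advancing 20 weeks (= 140 days) from September 20, 1957:
September has 30 days, so 30 − 20 = 10 days remain after September 20, 1957; 140 − 10 = 130 left.
October 1957 has 31 days: 130 − 31 = 99 left.
November 1957 has 30 days: 99 − 30 = 69 left.
December 1957 has 31 days: 69 − 31 = 38 left.
January 1958 has 31 days: 38 − 31 = 7 left.
7 days into February 1958 → February 7, 1958.
Adding 26 weeks (= 182 days) from February 7, 1958:
February has 28 days, so 28 − 7 = 21 days remain after February 7, 1958; 182 − 21 = 161 left.
March 1958 has 31 days: 161 − 31 = 130 left.
April 1958 has 30 days: 130 − 30 = 100 left.
May 1958 has 31 days: 100 − 31 = 69 left.
June 1958 has 30 days: 69 − 30 = 39 left.
July 1958 has 31 days: 39 − 31 = 8 left.
8 days into August 1958 → August 8, 1958.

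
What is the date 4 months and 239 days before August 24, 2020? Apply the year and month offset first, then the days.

Counting back 4 months and 239 days from August 24, 2020: first the month/year part, then the days.
month 8 − 4 = 4 → April 2020.
Day 24 is valid in April, giving April 24, 2020.
Now subtract 239 days from April 24, 2020.
Going back 24 days from April 24, 2020 reaches the end of the previous month; 239 − 24 = 215 left.
March 2020 has 31 days: 215 − 31 = 184 left.
February 2020 has 29 days (2020 is a leap year): 184 − 29 = 155 left.
January 2020 has 31 days: 155 − 31 = 124 left.
December 2019 has 31 days: 124 − 31 = 93 left.
November 2019 has 30 days: 93 − 30 = 63 left.
October 2019 has 31 days: 63 − 31 = 32 left.
September 2019 has 30 days: 32 − 30 = 2 left.
August 2019 has 31 days; 31 − 2 = 29 → August 29, 2019.

August 29, 2019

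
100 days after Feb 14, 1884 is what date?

Advancing 100 days from February 14, 1884.
February has 29 days, so 29 − 14 = 15 days remain after February 14, 1884; 100 − 15 = 85 left.
March 1884 has 31 days: 85 − 31 = 54 left.
April 1884 has 30 days: 54 − 30 = 24 left.
24 days into May 1884 → May 24, 1884.

May 24, 1884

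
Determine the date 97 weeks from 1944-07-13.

Counting forward 97 weeks = 679 days from July 13, 1944.
July has 31 days, so 31 − 13 = 18 days remain after July 13, 1944; 679 − 18 = 661 left.
August 1944 has 31 days: 661 − 31 = 630 left.
September 1944 has 30 days: 630 − 30 = 600 left.
October 1944 has 31 days: 600 − 31 = 569 left.
November 1944 has 30 days: 569 − 30 = 539 left.
December 1944 has 31 days: 539 − 31 = 508 left.
January 1945 has 31 days: 508 − 31 = 477 left.
February 1945 has 28 days (1945 is not a leap year): 477 − 28 = 449 left.
March 1945 has 31 days: 449 − 31 = 418 left.
April 1945 has 30 days: 418 − 30 = 388 left.
May 1945 has 31 days: 388 − 31 = 357 left.
June 1945 has 30 days: 357 − 30 = 327 left.
July 1945 has 31 days: 327 − 31 = 296 left.
August 1945 has 31 days: 296 − 31 = 265 left.
September 1945 has 30 days: 265 − 30 = 235 left.
October 1945 has 31 days: 235 − 31 = 204 left.
November 1945 has 30 days: 204 − 30 = 174 left.
December 1945 has 31 days: 174 − 31 = 143 left.
January 1946 has 31 days: 143 − 31 = 112 left.
February 1946 has 28 days (1946 is not a leap year): 112 − 28 = 84 left.
March 1946 has 31 days: 84 − 31 = 53 left.
April 1946 has 30 days: 53 − 30 = 23 left.
23 days into May 1946 → May 23, 1946.

May 23, 1946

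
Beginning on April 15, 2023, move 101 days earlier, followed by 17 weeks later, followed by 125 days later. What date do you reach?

September 5, 2023

Going back 101 days from April 15, 2023:
Going back 15 days from April 15, 2023 reaches the end of the previous month; 101 − 15 = 86 left.
March 2023 has 31 days: 86 − 31 = 55 left.
February 2023 has 28 days (2023 is not a leap year): 55 − 28 = 27 left.
January 2023 has 31 days; 31 − 27 = 4 → January 4, 2023.
Adding 17 weeks (= 119 days) from January 4, 2023:
January has 31 days, so 31 − 4 = 27 days remain after January 4, 2023; 119 − 27 = 92 left.
February 2023 has 28 days (2023 is not a leap year): 92 − 28 = 64 left.
March 2023 has 31 days: 64 − 31 = 33 left.
April 2023 has 30 days: 33 − 30 = 3 left.
3 days into May 2023 → May 3, 2023.
Adding 125 days from May 3, 2023:
May has 31 days, so 31 − 3 = 28 days remain after May 3, 2023; 125 − 28 = 97 left.
June 2023 has 30 days: 97 − 30 = 67 left.
July 2023 has 31 days: 67 − 31 = 36 left.
August 2023 has 31 days: 36 − 31 = 5 left.
5 days into September 2023 → September 5, 2023.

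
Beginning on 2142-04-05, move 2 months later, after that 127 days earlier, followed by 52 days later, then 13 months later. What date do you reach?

Counting forward 2 months from April 5, 2142:
month 4 + 2 = 6 → June 2142.
Day 5 is valid in June, giving June 5, 2142.
Going back 127 days from June 5, 2142:
Going back 5 days from June 5, 2142 reaches the end of the previous month; 127 − 5 = 122 left.
May 2142 has 31 days: 122 − 31 = 91 left.
April 2142 has 30 days: 91 − 30 = 61 left.
March 2142 has 31 days: 61 − 31 = 30 left.
February 2142 has 28 days (2142 is not a leap year): 30 − 28 = 2 left.
January 2142 has 31 days; 31 − 2 = 29 → January 29, 2142.
Counting forward 52 days from January 29, 2142:
January has 31 days, so 31 − 29 = 2 days remain after January 29, 2142; 52 − 2 = 50 left.
February 2142 has 28 days (2142 is not a leap year): 50 − 28 = 22 left.
22 days into March 2142 → March 22, 2142.
Advancing 13 months from March 22, 2142:
month 3 + 13 = 16, which is month 4 of year 2143 → April 2143.
Day 22 is valid in April, giving April 22, 2143.

April 22, 2143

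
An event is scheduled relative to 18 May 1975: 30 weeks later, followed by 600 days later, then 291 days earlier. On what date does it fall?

Adding 30 weeks (= 210 days) from May 18, 1975:
May has 31 days, so 31 − 18 = 13 days remain after May 18, 1975; 210 − 13 = 197 left.
June 1975 has 30 days: 197 − 30 = 167 left.
July 1975 has 31 days: 167 − 31 = 136 left.
August 1975 has 31 days: 136 − 31 = 105 left.
September 1975 has 30 days: 105 − 30 = 75 left.
October 1975 has 31 days: 75 − 31 = 44 left.
November 1975 has 30 days: 44 − 30 = 14 left.
14 days into December 1975 → December 14, 1975.
Adding 600 days from December 14, 1975:
December has 31 days, so 31 − 14 = 17 days remain after December 14, 1975; 600 − 17 = 583 left.
January 1976 has 31 days: 583 − 31 = 552 left.
February 1976 has 29 days (1976 is a leap year): 552 − 29 = 523 left.
March 1976 has 31 days: 523 − 31 = 492 left.
April 1976 has 30 days: 492 − 30 = 462 left.
May 1976 has 31 days: 462 − 31 = 431 left.
June 1976 has 30 days: 431 − 30 = 401 left.
July 1976 has 31 days: 401 − 31 = 370 left.
August 1976 has 31 days: 370 − 31 = 339 left.
September 1976 has 30 days: 339 − 30 = 309 left.
October 1976 has 31 days: 309 − 31 = 278 left.
November 1976 has 30 days: 278 − 30 = 248 left.
December 1976 has 31 days: 248 − 31 = 217 left.
January 1977 has 31 days: 217 − 31 = 186 left.
February 1977 has 28 days (1977 is not a leap year): 186 − 28 = 158 left.
March 1977 has 31 days: 158 − 31 = 127 left.
April 1977 has 30 days: 127 − 30 = 97 left.
May 1977 has 31 days: 97 − 31 = 66 left.
June 1977 has 30 days: 66 − 30 = 36 left.
July 1977 has 31 days: 36 − 31 = 5 left.
5 days into August 1977 → August 5, 1977.
Going back 291 days from August 5, 1977:
Going back 5 days from August 5, 1977 reaches the end of the previous month; 291 − 5 = 286 left.
July 1977 has 31 days: 286 − 31 = 255 left.
June 1977 has 30 days: 255 − 30 = 225 left.
May 1977 has 31 days: 225 − 31 = 194 left.
April 1977 has 30 days: 194 − 30 = 164 left.
March 1977 has 31 days: 164 − 31 = 133 left.
February 1977 has 28 days (1977 is not a leap year): 133 − 28 = 105 left.
January 1977 has 31 days: 105 − 31 = 74 left.
December 1976 has 31 days: 74 − 31 = 43 left.
November 1976 has 30 days: 43 − 30 = 13 left.
October 1976 has 31 days; 31 − 13 = 18 → October 18, 1976.

October 18, 1976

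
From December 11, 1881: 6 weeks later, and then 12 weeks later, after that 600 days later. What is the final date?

December 7, 1883

Adding 6 weeks (= 42 days) from December 11, 1881:
December has 31 days, so 31 − 11 = 20 days remain after December 11, 1881; 42 − 20 = 22 left.
22 days into January 1882 → January 22, 1882.
Adding 12 weeks (= 84 days) from January 22, 1882:
January has 31 days, so 31 − 22 = 9 days remain after January 22, 1882; 84 − 9 = 75 left.
February 1882 has 28 days (1882 is not a leap year): 75 − 28 = 47 left.
March 1882 has 31 days: 47 − 31 = 16 left.
16 days into April 1882 → April 16, 1882.
Advancing 600 days from April 16, 1882:
April has 30 days, so 30 − 16 = 14 days remain after April 16, 1882; 600 − 14 = 586 left.
May 1882 has 31 days: 586 − 31 = 555 left.
June 1882 has 30 days: 555 − 30 = 525 left.
July 1882 has 31 days: 525 − 31 = 494 left.
August 1882 has 31 days: 494 − 31 = 463 left.
September 1882 has 30 days: 463 − 30 = 433 left.
October 1882 has 31 days: 433 − 31 = 402 left.
November 1882 has 30 days: 402 − 30 = 372 left.
December 1882 has 31 days: 372 − 31 = 341 left.
January 1883 has 31 days: 341 − 31 = 310 left.
February 1883 has 28 days (1883 is not a leap year): 310 − 28 = 282 left.
March 1883 has 31 days: 282 − 31 = 251 left.
April 1883 has 30 days: 251 − 30 = 221 left.
May 1883 has 31 days: 221 − 31 = 190 left.
June 1883 has 30 days: 190 − 30 = 160 left.
July 1883 has 31 days: 160 − 31 = 129 left.
August 1883 has 31 days: 129 − 31 = 98 left.
September 1883 has 30 days: 98 − 30 = 68 left.
October 1883 has 31 days: 68 − 31 = 37 left.
November 1883 has 30 days: 37 − 30 = 7 left.
7 days into December 1883 → December 7, 1883.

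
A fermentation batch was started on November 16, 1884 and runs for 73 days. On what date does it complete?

January 28, 1885

Advancing 73 days from November 16, 1884.
November has 30 days, so 30 − 16 = 14 days remain after November 16, 1884; 73 − 14 = 59 left.
December 1884 has 31 days: 59 − 31 = 28 left.
28 days into January 1885 → January 28, 1885.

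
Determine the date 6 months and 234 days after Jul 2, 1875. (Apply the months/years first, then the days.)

August 23, 1876

Adding 6 months and 234 days from July 2, 1875: first the month/year part, then the days.
month 7 + 6 = 13, which is month 1 of year 1876 → January 1876.
Day 2 is valid in January, giving January 2, 1876.
Now add 234 days from January 2, 1876.
January has 31 days, so 31 − 2 = 29 days remain after January 2, 1876; 234 − 29 = 205 left.
February 1876 has 29 days (1876 is a leap year): 205 − 29 = 176 left.
March 1876 has 31 days: 176 − 31 = 145 left.
April 1876 has 30 days: 145 − 30 = 115 left.
May 1876 has 31 days: 115 − 31 = 84 left.
June 1876 has 30 days: 84 − 30 = 54 left.
July 1876 has 31 days: 54 − 31 = 23 left.
23 days into August 1876 → August 23, 1876.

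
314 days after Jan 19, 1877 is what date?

November 29, 1877

Adding 314 days from January 19, 1877.
January has 31 days, so 31 − 19 = 12 days remain after January 19, 1877; 314 − 12 = 302 left.
February 1877 has 28 days (1877 is not a leap year): 302 − 28 = 274 left.
March 1877 has 31 days: 274 − 31 = 243 left.
April 1877 has 30 days: 243 − 30 = 213 left.
May 1877 has 31 days: 213 − 31 = 182 left.
June 1877 has 30 days: 182 − 30 = 152 left.
July 1877 has 31 days: 152 − 31 = 121 left.
August 1877 has 31 days: 121 − 31 = 90 left.
September 1877 has 30 days: 90 − 30 = 60 left.
October 1877 has 31 days: 60 − 31 = 29 left.
29 days into November 1877 → November 29, 1877.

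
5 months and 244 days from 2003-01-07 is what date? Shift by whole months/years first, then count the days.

Counting forward 5 months and 244 days from January 7, 2003: first the month/year part, then the days.
month 1 + 5 = 6 → June 2003.
Day 7 is valid in June, giving June 7, 2003.
Now add 244 days from June 7, 2003.
June has 30 days, so 30 − 7 = 23 days remain after June 7, 2003; 244 − 23 = 221 left.
July 2003 has 31 days: 221 − 31 = 190 left.
August 2003 has 31 days: 190 − 31 = 159 left.
September 2003 has 30 days: 159 − 30 = 129 left.
October 2003 has 31 days: 129 − 31 = 98 left.
November 2003 has 30 days: 98 − 30 = 68 left.
December 2003 has 31 days: 68 − 31 = 37 left.
January 2004 has 31 days: 37 − 31 = 6 left.
6 days into February 2004 → February 6, 2004.

February 6, 2004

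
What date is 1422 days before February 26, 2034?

Counting back 1422 days from February 26, 2034.
Going back 26 days from February 26, 2034 reaches the end of the previous month; 1422 − 26 = 1396 left.
January 2034 has 31 days: 1396 − 31 = 1365 left.
December 2033 has 31 days: 1365 − 31 = 1334 left.
November 2033 has 30 days: 1334 − 30 = 1304 left.
October 2033 has 31 days: 1304 − 31 = 1273 left.
September 2033 has 30 days: 1273 − 30 = 1243 left.
August 2033 has 31 days: 1243 − 31 = 1212 left.
July 2033 has 31 days: 1212 − 31 = 1181 left.
June 2033 has 30 days: 1181 − 30 = 1151 left.
May 2033 has 31 days: 1151 − 31 = 1120 left.
April 2033 has 30 days: 1120 − 30 = 1090 left.
March 2033 has 31 days: 1090 − 31 = 1059 left.
February 2033 has 28 days (2033 is not a leap year): 1059 − 28 = 1031 left.
January 2033 has 31 days: 1031 − 31 = 1000 left.
December 2032 has 31 days: 1000 − 31 = 969 left.
November 2032 has 30 days: 969 − 30 = 939 left.
October 2032 has 31 days: 939 − 31 = 908 left.
September 2032 has 30 days: 908 − 30 = 878 left.
August 2032 has 31 days: 878 − 31 = 847 left.
July 2032 has 31 days: 847 − 31 = 816 left.
June 2032 has 30 days: 816 − 30 = 786 left.
May 2032 has 31 days: 786 − 31 = 755 left.
April 2032 has 30 days: 755 − 30 = 725 left.
March 2032 has 31 days: 725 − 31 = 694 left.
February 2032 has 29 days (2032 is a leap year): 694 − 29 = 665 left.
January 2032 has 31 days: 665 − 31 = 634 left.
December 2031 has 31 days: 634 − 31 = 603 left.
November 2031 has 30 days: 603 − 30 = 573 left.
October 2031 has 31 days: 573 − 31 = 542 left.
September 2031 has 30 days: 542 − 30 = 512 left.
August 2031 has 31 days: 512 − 31 = 481 left.
July 2031 has 31 days: 481 − 31 = 450 left.
June 2031 has 30 days: 450 − 30 = 420 left.
May 2031 has 31 days: 420 − 31 = 389 left.
April 2031 has 30 days: 389 − 30 = 359 left.
March 2031 has 31 days: 359 − 31 = 328 left.
February 2031 has 28 days (2031 is not a leap year): 328 − 28 = 300 left.
January 2031 has 31 days: 300 − 31 = 269 left.
December 2030 has 31 days: 269 − 31 = 238 left.
November 2030 has 30 days: 238 − 30 = 208 left.
October 2030 has 31 days: 208 − 31 = 177 left.
September 2030 has 30 days: 177 − 30 = 147 left.
August 2030 has 31 days: 147 − 31 = 116 left.
July 2030 has 31 days: 116 − 31 = 85 left.
June 2030 has 30 days: 85 − 30 = 55 left.
May 2030 has 31 days: 55 − 31 = 24 left.
April 2030 has 30 days; 30 − 24 = 6 → April 6, 2030.

April 6, 2030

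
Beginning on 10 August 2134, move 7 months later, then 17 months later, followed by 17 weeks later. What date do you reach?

Advancing 7 months from August 10, 2134:
month 8 + 7 = 15, which is month 3 of year 2135 → March 2135.
Day 10 is valid in March, giving March 10, 2135.
Adding 17 months from March 10, 2135:
month 3 + 17 = 20, which is month 8 of year 2136 → August 2136.
Day 10 is valid in August, giving August 10, 2136.
Counting forward 17 weeks (= 119 days) from August 10, 2136:
August has 31 days, so 31 − 10 = 21 days remain after August 10, 2136; 119 − 21 = 98 left.
September 2136 has 30 days: 98 − 30 = 68 left.
October 2136 has 31 days: 68 − 31 = 37 left.
November 2136 has 30 days: 37 − 30 = 7 left.
7 days into December 2136 → December 7, 2136.

December 7, 2136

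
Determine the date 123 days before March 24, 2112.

November 22, 2111

Counting back 123 days from March 24, 2112.
Going back 24 days from March 24, 2112 reaches the end of the previous month; 123 − 24 = 99 left.
February 2112 has 29 days (2112 is a leap year): 99 − 29 = 70 left.
January 2112 has 31 days: 70 − 31 = 39 left.
December 2111 has 31 days: 39 − 31 = 8 left.
November 2111 has 30 days; 30 − 8 = 22 → November 22, 2111.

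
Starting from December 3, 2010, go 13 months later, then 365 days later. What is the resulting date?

Adding 13 months from December 3, 2010:
month 12 + 13 = 25, which is month 1 of year 2012 → January 2012.
Day 3 is valid in January, giving January 3, 2012.
Adding 365 days from January 3, 2012:
January has 31 days, so 31 − 3 = 28 days remain after January 3, 2012; 365 − 28 = 337 left.
February 2012 has 29 days (2012 is a leap year): 337 − 29 = 308 left.
March 2012 has 31 days: 308 − 31 = 277 left.
April 2012 has 30 days: 277 − 30 = 247 left.
May 2012 has 31 days: 247 − 31 = 216 left.
June 2012 has 30 days: 216 − 30 = 186 left.
July 2012 has 31 days: 186 − 31 = 155 left.
August 2012 has 31 days: 155 − 31 = 124 left.
September 2012 has 30 days: 124 − 30 = 94 left.
October 2012 has 31 days: 94 − 31 = 63 left.
November 2012 has 30 days: 63 − 30 = 33 left.
December 2012 has 31 days: 33 − 31 = 2 left.
2 days into January 2013 → January 2, 2013.

January 2, 2013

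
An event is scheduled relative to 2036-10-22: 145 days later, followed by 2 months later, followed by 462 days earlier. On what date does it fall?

Advancing 145 days from October 22, 2036:
October has 31 days, so 31 − 22 = 9 days remain after October 22, 2036; 145 − 9 = 136 left.
November 2036 has 30 days: 136 − 30 = 106 left.
December 2036 has 31 days: 106 − 31 = 75 left.
January 2037 has 31 days: 75 − 31 = 44 left.
February 2037 has 28 days (2037 is not a leap year): 44 − 28 = 16 left.
16 days into March 2037 → March 16, 2037.
Counting forward 2 months from March 16, 2037:
month 3 + 2 = 5 → May 2037.
Day 16 is valid in May, giving May 16, 2037.
Counting back 462 days from May 16, 2037:
Going back 16 days from May 16, 2037 reaches the end of the previous month; 462 − 16 = 446 left.
April 2037 has 30 days: 446 − 30 = 416 left.
March 2037 has 31 days: 416 − 31 = 385 left.
February 2037 has 28 days (2037 is not a leap year): 385 − 28 = 357 left.
January 2037 has 31 days: 357 − 31 = 326 left.
December 2036 has 31 days: 326 − 31 = 295 left.
November 2036 has 30 days: 295 − 30 = 265 left.
October 2036 has 31 days: 265 − 31 = 234 left.
September 2036 has 30 days: 234 − 30 = 204 left.
August 2036 has 31 days: 204 − 31 = 173 left.
July 2036 has 31 days: 173 − 31 = 142 left.
June 2036 has 30 days: 142 − 30 = 112 left.
May 2036 has 31 days: 112 − 31 = 81 left.
April 2036 has 30 days: 81 − 30 = 51 left.
March 2036 has 31 days: 51 − 31 = 20 left.
February 2036 has 29 days; 29 − 20 = 9 → February 9, 2036.

February 9, 2036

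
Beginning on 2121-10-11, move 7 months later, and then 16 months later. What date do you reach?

Advancing 7 months from October 11, 2121:
month 10 + 7 = 17, which is month 5 of year 2122 → May 2122.
Day 11 is valid in May, giving May 11, 2122.
Adding 16 months from May 11, 2122:
month 5 + 16 = 21, which is month 9 of year 2123 → September 2123.
Day 11 is valid in September, giving September 11, 2123.

September 11, 2123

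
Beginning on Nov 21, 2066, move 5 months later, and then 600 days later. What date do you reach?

December 11, 2068

Counting forward 5 months from November 21, 2066:
month 11 + 5 = 16, which is month 4 of year 2067 → April 2067.
Day 21 is valid in April, giving April 21, 2067.
Adding 600 days from April 21, 2067:
April has 30 days, so 30 − 21 = 9 days remain after April 21, 2067; 600 − 9 = 591 left.
May 2067 has 31 days: 591 − 31 = 560 left.
June 2067 has 30 days: 560 − 30 = 530 left.
July 2067 has 31 days: 530 − 31 = 499 left.
August 2067 has 31 days: 499 − 31 = 468 left.
September 2067 has 30 days: 468 − 30 = 438 left.
October 2067 has 31 days: 438 − 31 = 407 left.
November 2067 has 30 days: 407 − 30 = 377 left.
December 2067 has 31 days: 377 − 31 = 346 left.
January 2068 has 31 days: 346 − 31 = 315 left.
February 2068 has 29 days (2068 is a leap year): 315 − 29 = 286 left.
March 2068 has 31 days: 286 − 31 = 255 left.
April 2068 has 30 days: 255 − 30 = 225 left.
May 2068 has 31 days: 225 − 31 = 194 left.
June 2068 has 30 days: 194 − 30 = 164 left.
July 2068 has 31 days: 164 − 31 = 133 left.
August 2068 has 31 days: 133 − 31 = 102 left.
September 2068 has 30 days: 102 − 30 = 72 left.
October 2068 has 31 days: 72 − 31 = 41 left.
November 2068 has 30 days: 41 − 30 = 11 left.
11 days into December 2068 → December 11, 2068.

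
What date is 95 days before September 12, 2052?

Counting back 95 days from September 12, 2052.
Going back 12 days from September 12, 2052 reaches the end of the previous month; 95 − 12 = 83 left.
August 2052 has 31 days: 83 − 31 = 52 left.
July 2052 has 31 days: 52 − 31 = 21 left.
June 2052 has 30 days; 30 − 21 = 9 → June 9, 2052.

June 9, 2052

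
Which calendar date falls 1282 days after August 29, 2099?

March 4, 2103

Adding 1282 days from August 29, 2099.
August has 31 days, so 31 − 29 = 2 days remain after August 29, 2099; 1282 − 2 = 1280 left.
September 2099 has 30 days: 1280 − 30 = 1250 left.
October 2099 has 31 days: 1250 − 31 = 1219 left.
November 2099 has 30 days: 1219 − 30 = 1189 left.
December 2099 has 31 days: 1189 − 31 = 1158 left.
January 2100 has 31 days: 1158 − 31 = 1127 left.
February 2100 has 28 days (2100 is not a leap year (divisible by 100 but not 400)): 1127 − 28 = 1099 left.
March 2100 has 31 days: 1099 − 31 = 1068 left.
April 2100 has 30 days: 1068 − 30 = 1038 left.
May 2100 has 31 days: 1038 − 31 = 1007 left.
June 2100 has 30 days: 1007 − 30 = 977 left.
July 2100 has 31 days: 977 − 31 = 946 left.
August 2100 has 31 days: 946 − 31 = 915 left.
September 2100 has 30 days: 915 − 30 = 885 left.
October 2100 has 31 days: 885 − 31 = 854 left.
November 2100 has 30 days: 854 − 30 = 824 left.
December 2100 has 31 days: 824 − 31 = 793 left.
January 2101 has 31 days: 793 − 31 = 762 left.
February 2101 has 28 days (2101 is not a leap year): 762 − 28 = 734 left.
March 2101 has 31 days: 734 − 31 = 703 left.
April 2101 has 30 days: 703 − 30 = 673 left.
May 2101 has 31 days: 673 − 31 = 642 left.
June 2101 has 30 days: 642 − 30 = 612 left.
July 2101 has 31 days: 612 − 31 = 581 left.
August 2101 has 31 days: 581 − 31 = 550 left.
September 2101 has 30 days: 550 − 30 = 520 left.
October 2101 has 31 days: 520 − 31 = 489 left.
November 2101 has 30 days: 489 − 30 = 459 left.
December 2101 has 31 days: 459 − 31 = 428 left.
January 2102 has 31 days: 428 − 31 = 397 left.
February 2102 has 28 days (2102 is not a leap year): 397 − 28 = 369 left.
March 2102 has 31 days: 369 − 31 = 338 left.
April 2102 has 30 days: 338 − 30 = 308 left.
May 2102 has 31 days: 308 − 31 = 277 left.
June 2102 has 30 days: 277 − 30 = 247 left.
July 2102 has 31 days: 247 − 31 = 216 left.
August 2102 has 31 days: 216 − 31 = 185 left.
September 2102 has 30 days: 185 − 30 = 155 left.
October 2102 has 31 days: 155 − 31 = 124 left.
November 2102 has 30 days: 124 − 30 = 94 left.
December 2102 has 31 days: 94 − 31 = 63 left.
January 2103 has 31 days: 63 − 31 = 32 left.
February 2103 has 28 days (2103 is not a leap year): 32 − 28 = 4 left.
4 days into March 2103 → March 4, 2103.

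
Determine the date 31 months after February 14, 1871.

September 14, 1873

Advancing 31 months from February 14, 1871.
month 2 + 31 = 33, which is month 9 of year 1873 → September 1873.
Day 14 is valid in September, giving September 14, 1873.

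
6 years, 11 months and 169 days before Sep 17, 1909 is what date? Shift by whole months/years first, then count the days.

May 1, 1902

Subtracting 6 years, 11 months and 169 days from September 17, 1909: first the month/year part, then the days.
-6 years → 1903; month 9 − 11 = -2, which is month 10 of year 1902 → October 1902.
Day 17 is valid in October, giving October 17, 1902.
Now subtract 169 days from October 17, 1902.
Going back 17 days from October 17, 1902 reaches the end of the previous month; 169 − 17 = 152 left.
September 1902 has 30 days: 152 − 30 = 122 left.
August 1902 has 31 days: 122 − 31 = 91 left.
July 1902 has 31 days: 91 − 31 = 60 left.
June 1902 has 30 days: 60 − 30 = 30 left.
May 1902 has 31 days; 31 − 30 = 1 → May 1, 1902.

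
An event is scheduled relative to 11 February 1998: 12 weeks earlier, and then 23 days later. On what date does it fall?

December 12, 1997

Subtracting 12 weeks (= 84 days) from February 11, 1998:
Going back 11 days from February 11, 1998 reaches the end of the previous month; 84 − 11 = 73 left.
January 1998 has 31 days: 73 − 31 = 42 left.
December 1997 has 31 days: 42 − 31 = 11 left.
November 1997 has 30 days; 30 − 11 = 19 → November 19, 1997.
Advancing 23 days from November 19, 1997:
November has 30 days, so 30 − 19 = 11 days remain after November 19, 1997; 23 − 11 = 12 left.
12 days into December 1997 → December 12, 1997.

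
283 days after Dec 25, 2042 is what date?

Advancing 283 days from December 25, 2042.
December has 31 days, so 31 − 25 = 6 days remain after December 25, 2042; 283 − 6 = 277 left.
January 2043 has 31 days: 277 − 31 = 246 left.
February 2043 has 28 days (2043 is not a leap year): 246 − 28 = 218 left.
March 2043 has 31 days: 218 − 31 = 187 left.
April 2043 has 30 days: 187 − 30 = 157 left.
May 2043 has 31 days: 157 − 31 = 126 left.
June 2043 has 30 days: 126 − 30 = 96 left.
July 2043 has 31 days: 96 − 31 = 65 left.
August 2043 has 31 days: 65 − 31 = 34 left.
September 2043 has 30 days: 34 − 30 = 4 left.
4 days into October 2043 → October 4, 2043.

October 4, 2043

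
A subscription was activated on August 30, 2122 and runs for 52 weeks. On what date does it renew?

August 29, 2123

Advancing 52 weeks = 364 days from August 30, 2122.
August has 31 days, so 31 − 30 = 1 day remains after August 30, 2122; 364 − 1 = 363 left.
September 2122 has 30 days: 363 − 30 = 333 left.
October 2122 has 31 days: 333 − 31 = 302 left.
November 2122 has 30 days: 302 − 30 = 272 left.
December 2122 has 31 days: 272 − 31 = 241 left.
January 2123 has 31 days: 241 − 31 = 210 left.
February 2123 has 28 days (2123 is not a leap year): 210 − 28 = 182 left.
March 2123 has 31 days: 182 − 31 = 151 left.
April 2123 has 30 days: 151 − 30 = 121 left.
May 2123 has 31 days: 121 − 31 = 90 left.
June 2123 has 30 days: 90 − 30 = 60 left.
July 2123 has 31 days: 60 − 31 = 29 left.
29 days into August 2123 → August 29, 2123.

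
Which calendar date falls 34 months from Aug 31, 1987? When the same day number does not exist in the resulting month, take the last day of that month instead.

June 30, 1990

Counting forward 34 months from August 31, 1987.
month 8 + 34 = 42, which is month 6 of year 1990 → June 1990.
June 1990 has only 30 days and the start was day 31, so the date clamps to June 30, 1990.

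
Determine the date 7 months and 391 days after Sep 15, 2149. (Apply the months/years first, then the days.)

May 11, 2151

Adding 7 months and 391 days from September 15, 2149: first the month/year part, then the days.
month 9 + 7 = 16, which is month 4 of year 2150 → April 2150.
Day 15 is valid in April, giving April 15, 2150.
Now add 391 days from April 15, 2150.
April has 30 days, so 30 − 15 = 15 days remain after April 15, 2150; 391 − 15 = 376 left.
May 2150 has 31 days: 376 − 31 = 345 left.
June 2150 has 30 days: 345 − 30 = 315 left.
July 2150 has 31 days: 315 − 31 = 284 left.
August 2150 has 31 days: 284 − 31 = 253 left.
September 2150 has 30 days: 253 − 30 = 223 left.
October 2150 has 31 days: 223 − 31 = 192 left.
November 2150 has 30 days: 192 − 30 = 162 left.
December 2150 has 31 days: 162 − 31 = 131 left.
January 2151 has 31 days: 131 − 31 = 100 left.
February 2151 has 28 days (2151 is not a leap year): 100 − 28 = 72 left.
March 2151 has 31 days: 72 − 31 = 41 left.
April 2151 has 30 days: 41 − 30 = 11 left.
11 days into May 2151 → May 11, 2151.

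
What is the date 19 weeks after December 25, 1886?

May 7, 1887

Adding 19 weeks = 133 days from December 25, 1886.
December has 31 days, so 31 − 25 = 6 days remain after December 25, 1886; 133 − 6 = 127 left.
January 1887 has 31 days: 127 − 31 = 96 left.
February 1887 has 28 days (1887 is not a leap year): 96 − 28 = 68 left.
March 1887 has 31 days: 68 − 31 = 37 left.
April 1887 has 30 days: 37 − 30 = 7 left.
7 days into May 1887 → May 7, 1887.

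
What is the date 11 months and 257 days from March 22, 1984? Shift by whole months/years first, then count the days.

November 6, 1985

Counting forward 11 months and 257 days from March 22, 1984: first the month/year part, then the days.
month 3 + 11 = 14, which is month 2 of year 1985 → February 1985.
Day 22 is valid in February, giving February 22, 1985.
Now add 257 days from February 22, 1985.
February has 28 days, so 28 − 22 = 6 days remain after February 22, 1985; 257 − 6 = 251 left.
March 1985 has 31 days: 251 − 31 = 220 left.
April 1985 has 30 days: 220 − 30 = 190 left.
May 1985 has 31 days: 190 − 31 = 159 left.
June 1985 has 30 days: 159 − 30 = 129 left.
July 1985 has 31 days: 129 − 31 = 98 left.
August 1985 has 31 days: 98 − 31 = 67 left.
September 1985 has 30 days: 67 − 30 = 37 left.
October 1985 has 31 days: 37 − 31 = 6 left.
6 days into November 1985 → November 6, 1985.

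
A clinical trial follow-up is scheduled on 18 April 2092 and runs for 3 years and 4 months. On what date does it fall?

Adding 3 years and 4 months from April 18, 2092.
+3 years → 2095; month 4 + 4 = 8 → August 2095.
Day 18 is valid in August, giving August 18, 2095.

August 18, 2095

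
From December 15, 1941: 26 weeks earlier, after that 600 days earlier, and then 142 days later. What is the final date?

Going back 26 weeks (= 182 days) from December 15, 1941:
Going back 15 days from December 15, 1941 reaches the end of the previous month; 182 − 15 = 167 left.
November 1941 has 30 days: 167 − 30 = 137 left.
October 1941 has 31 days: 137 − 31 = 106 left.
September 1941 has 30 days: 106 − 30 = 76 left.
August 1941 has 31 days: 76 − 31 = 45 left.
July 1941 has 31 days: 45 − 31 = 14 left.
June 1941 has 30 days; 30 − 14 = 16 → June 16, 1941.
Going back 600 days from June 16, 1941:
Going back 16 days from June 16, 1941 reaches the end of the previous month; 600 − 16 = 584 left.
May 1941 has 31 days: 584 − 31 = 553 left.
April 1941 has 30 days: 553 − 30 = 523 left.
March 1941 has 31 days: 523 − 31 = 492 left.
February 1941 has 28 days (1941 is not a leap year): 492 − 28 = 464 left.
January 1941 has 31 days: 464 − 31 = 433 left.
December 1940 has 31 days: 433 − 31 = 402 left.
November 1940 has 30 days: 402 − 30 = 372 left.
October 1940 has 31 days: 372 − 31 = 341 left.
September 1940 has 30 days: 341 − 30 = 311 left.
August 1940 has 31 days: 311 − 31 = 280 left.
July 1940 has 31 days: 280 − 31 = 249 left.
June 1940 has 30 days: 249 − 30 = 219 left.
May 1940 has 31 days: 219 − 31 = 188 left.
April 1940 has 30 days: 188 − 30 = 158 left.
March 1940 has 31 days: 158 − 31 = 127 left.
February 1940 has 29 days (1940 is a leap year): 127 − 29 = 98 left.
January 1940 has 31 days: 98 − 31 = 67 left.
December 1939 has 31 days: 67 − 31 = 36 left.
November 1939 has 30 days: 36 − 30 = 6 left.
October 1939 has 31 days; 31 − 6 = 25 → October 25, 1939.
Adding 142 days from October 25, 1939:
October has 31 days, so 31 − 25 = 6 days remain after October 25, 1939; 142 − 6 = 136 left.
November 1939 has 30 days: 136 − 30 = 106 left.
December 1939 has 31 days: 106 − 31 = 75 left.
January 1940 has 31 days: 75 − 31 = 44 left.
February 1940 has 29 days (1940 is a leap year): 44 − 29 = 15 left.
15 days into March 1940 → March 15, 1940.

March 15, 1940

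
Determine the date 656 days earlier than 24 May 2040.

Going back 656 days from May 24, 2040.
Going back 24 days from May 24, 2040 reaches the end of the previous month; 656 − 24 = 632 left.
April 2040 has 30 days: 632 − 30 = 602 left.
March 2040 has 31 days: 602 − 31 = 571 left.
February 2040 has 29 days (2040 is a leap year): 571 − 29 = 542 left.
January 2040 has 31 days: 542 − 31 = 511 left.
December 2039 has 31 days: 511 − 31 = 480 left.
November 2039 has 30 days: 480 − 30 = 450 left.
October 2039 has 31 days: 450 − 31 = 419 left.
September 2039 has 30 days: 419 − 30 = 389 left.
August 2039 has 31 days: 389 − 31 = 358 left.
July 2039 has 31 days: 358 − 31 = 327 left.
June 2039 has 30 days: 327 − 30 = 297 left.
May 2039 has 31 days: 297 − 31 = 266 left.
April 2039 has 30 days: 266 − 30 = 236 left.
March 2039 has 31 days: 236 − 31 = 205 left.
February 2039 has 28 days (2039 is not a leap year): 205 − 28 = 177 left.
January 2039 has 31 days: 177 − 31 = 146 left.
December 2038 has 31 days: 146 − 31 = 115 left.
November 2038 has 30 days: 115 − 30 = 85 left.
October 2038 has 31 days: 85 − 31 = 54 left.
September 2038 has 30 days: 54 − 30 = 24 left.
August 2038 has 31 days; 31 − 24 = 7 → August 7, 2038.

August 7, 2038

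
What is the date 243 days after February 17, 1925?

October 18, 1925

Adding 243 days from February 17, 1925.
February has 28 days, so 28 − 17 = 11 days remain after February 17, 1925; 243 − 11 = 232 left.
March 1925 has 31 days: 232 − 31 = 201 left.
April 1925 has 30 days: 201 − 30 = 171 left.
May 1925 has 31 days: 171 − 31 = 140 left.
June 1925 has 30 days: 140 − 30 = 110 left.
July 1925 has 31 days: 110 − 31 = 79 left.
August 1925 has 31 days: 79 − 31 = 48 left.
September 1925 has 30 days: 48 − 30 = 18 left.
18 days into October 1925 → October 18, 1925.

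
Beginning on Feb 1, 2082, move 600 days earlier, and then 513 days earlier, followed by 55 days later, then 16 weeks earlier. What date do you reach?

Subtracting 600 days from February 1, 2082:
Going back 1 day from February 1, 2082 reaches the end of the previous month; 600 − 1 = 599 left.
January 2082 has 31 days: 599 − 31 = 568 left.
December 2081 has 31 days: 568 − 31 = 537 left.
November 2081 has 30 days: 537 − 30 = 507 left.
October 2081 has 31 days: 507 − 31 = 476 left.
September 2081 has 30 days: 476 − 30 = 446 left.
August 2081 has 31 days: 446 − 31 = 415 left.
July 2081 has 31 days: 415 − 31 = 384 left.
June 2081 has 30 days: 384 − 30 = 354 left.
May 2081 has 31 days: 354 − 31 = 323 left.
April 2081 has 30 days: 323 − 30 = 293 left.
March 2081 has 31 days: 293 − 31 = 262 left.
February 2081 has 28 days (2081 is not a leap year): 262 − 28 = 234 left.
January 2081 has 31 days: 234 − 31 = 203 left.
December 2080 has 31 days: 203 − 31 = 172 left.
November 2080 has 30 days: 172 − 30 = 142 left.
October 2080 has 31 days: 142 − 31 = 111 left.
September 2080 has 30 days: 111 − 30 = 81 left.
August 2080 has 31 days: 81 − 31 = 50 left.
July 2080 has 31 days: 50 − 31 = 19 left.
June 2080 has 30 days; 30 − 19 = 11 → June 11, 2080.
Counting back 513 days from June 11, 2080:
Going back 11 days from June 11, 2080 reaches the end of the previous month; 513 − 11 = 502 left.
May 2080 has 31 days: 502 − 31 = 471 left.
April 2080 has 30 days: 471 − 30 = 441 left.
March 2080 has 31 days: 441 − 31 = 410 left.
February 2080 has 29 days (2080 is a leap year): 410 − 29 = 381 left.
January 2080 has 31 days: 381 − 31 = 350 left.
December 2079 has 31 days: 350 − 31 = 319 left.
November 2079 has 30 days: 319 − 30 = 289 left.
October 2079 has 31 days: 289 − 31 = 258 left.
September 2079 has 30 days: 258 − 30 = 228 left.
August 2079 has 31 days: 228 − 31 = 197 left.
July 2079 has 31 days: 197 − 31 = 166 left.
June 2079 has 30 days: 166 − 30 = 136 left.
May 2079 has 31 days: 136 − 31 = 105 left.
April 2079 has 30 days: 105 − 30 = 75 left.
March 2079 has 31 days: 75 − 31 = 44 left.
February 2079 has 28 days (2079 is not a leap year): 44 − 28 = 16 left.
January 2079 has 31 days; 31 − 16 = 15 → January 15, 2079.
Advancing 55 days from January 15, 2079:
January has 31 days, so 31 − 15 = 16 days remain after January 15, 2079; 55 − 16 = 39 left.
February 2079 has 28 days (2079 is not a leap year): 39 − 28 = 11 left.
11 days into March 2079 → March 11, 2079.
Counting back 16 weeks (= 112 days) from March 11, 2079:
Going back 11 days from March 11, 2079 reaches the end of the previous month; 112 − 11 = 101 left.
February 2079 has 28 days (2079 is not a leap year): 101 − 28 = 73 left.
January 2079 has 31 days: 73 − 31 = 42 left.
December 2078 has 31 days: 42 − 31 = 11 left.
November 2078 has 30 days; 30 − 11 = 19 → November 19, 2078.

November 19, 2078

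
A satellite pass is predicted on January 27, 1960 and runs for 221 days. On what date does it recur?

Advancing 221 days from January 27, 1960.
January has 31 days, so 31 − 27 = 4 days remain after January 27, 1960; 221 − 4 = 217 left.
February 1960 has 29 days (1960 is a leap year): 217 − 29 = 188 left.
March 1960 has 31 days: 188 − 31 = 157 left.
April 1960 has 30 days: 157 − 30 = 127 left.
May 1960 has 31 days: 127 − 31 = 96 left.
June 1960 has 30 days: 96 − 30 = 66 left.
July 1960 has 31 days: 66 − 31 = 35 left.
August 1960 has 31 days: 35 − 31 = 4 left.
4 days into September 1960 → September 4, 1960.

September 4, 1960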